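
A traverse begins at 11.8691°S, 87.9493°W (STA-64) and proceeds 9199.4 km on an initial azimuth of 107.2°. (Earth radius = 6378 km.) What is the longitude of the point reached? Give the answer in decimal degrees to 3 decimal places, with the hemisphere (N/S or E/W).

1.875°W

δ = d/R = 9199.4/6378 = 1.442364 rad
φ₂ = arcsin(sin φ₁ cos δ + cos φ₁ sin δ cos θ)
   = arcsin(-0.20568·0.12808 + 0.97862·0.99176·-0.29571) = -18.26095°
λ₂ = λ₁ + atan2(sin θ sin δ cos φ₁, cos δ − sin φ₁ sin φ₂) = -1.87540°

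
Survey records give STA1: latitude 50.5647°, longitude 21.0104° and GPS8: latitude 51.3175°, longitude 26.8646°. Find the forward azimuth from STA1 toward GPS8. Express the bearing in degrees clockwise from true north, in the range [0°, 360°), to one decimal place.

Δλ = 5.8542°
y = sin Δλ · cos φ₂ = 0.063749
x = cos φ₁ sin φ₂ − sin φ₁ cos φ₂ cos Δλ = 0.015656
θ = atan2(y, x) = 76.2019° → 76.2019° (mod 360°)

76.2°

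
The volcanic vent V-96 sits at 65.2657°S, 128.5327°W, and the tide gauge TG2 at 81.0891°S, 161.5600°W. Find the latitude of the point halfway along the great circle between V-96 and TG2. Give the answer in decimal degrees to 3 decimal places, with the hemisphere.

Bx = cos φ₂ cos Δλ = 0.129868,  By = cos φ₂ sin Δλ = -0.084426
φₘ = atan2(sin φ₁ + sin φ₂, √((cos φ₁ + Bx)² + By²)) = -73.69285°
λₘ = λ₁ + atan2(By, cos φ₁ + Bx) = -137.28651°

73.693°S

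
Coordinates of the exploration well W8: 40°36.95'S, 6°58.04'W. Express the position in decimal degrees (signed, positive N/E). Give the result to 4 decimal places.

-40.6158°, -6.9673°

lat: 40.6158° S → -40.6158°
lon: 6.9673° W → -6.9673°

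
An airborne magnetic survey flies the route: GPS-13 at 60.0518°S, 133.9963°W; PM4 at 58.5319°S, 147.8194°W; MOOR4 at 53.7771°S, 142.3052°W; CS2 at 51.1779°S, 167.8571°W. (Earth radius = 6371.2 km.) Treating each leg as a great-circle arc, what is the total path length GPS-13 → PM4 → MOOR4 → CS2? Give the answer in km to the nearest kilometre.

3175 km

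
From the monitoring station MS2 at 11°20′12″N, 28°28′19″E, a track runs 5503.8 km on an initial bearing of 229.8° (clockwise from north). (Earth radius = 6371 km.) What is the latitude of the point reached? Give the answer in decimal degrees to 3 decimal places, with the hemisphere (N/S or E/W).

20.704°S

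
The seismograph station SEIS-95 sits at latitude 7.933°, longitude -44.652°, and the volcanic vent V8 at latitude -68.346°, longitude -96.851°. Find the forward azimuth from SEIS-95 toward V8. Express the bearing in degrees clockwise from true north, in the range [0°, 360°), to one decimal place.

Δλ = -52.1990°
y = sin Δλ · cos φ₂ = -0.291564
x = cos φ₁ sin φ₂ − sin φ₁ cos φ₂ cos Δλ = -0.951749
θ = atan2(y, x) = -162.9678° → 197.0322° (mod 360°)

197.0°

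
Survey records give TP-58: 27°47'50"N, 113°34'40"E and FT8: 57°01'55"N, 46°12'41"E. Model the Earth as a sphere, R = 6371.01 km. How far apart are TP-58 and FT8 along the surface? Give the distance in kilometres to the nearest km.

6093 km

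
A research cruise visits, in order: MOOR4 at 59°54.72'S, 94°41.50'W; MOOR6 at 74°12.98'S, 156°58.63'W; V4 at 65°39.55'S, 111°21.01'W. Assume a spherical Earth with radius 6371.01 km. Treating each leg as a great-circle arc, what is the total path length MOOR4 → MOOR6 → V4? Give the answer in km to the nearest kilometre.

4846 km

MOOR4: φ = -59.91200°, λ = -94.69167°
MOOR6: φ = -74.21633°, λ = -156.97717°
V4: φ = -65.65917°, λ = -111.35017°
MOOR4→MOOR6: c = 0.460003 rad, d = 2930.69 km
MOOR6→V4: c = 0.300600 rad, d = 1915.12 km
Total = 2930.69 + 1915.12 = 4845.81 km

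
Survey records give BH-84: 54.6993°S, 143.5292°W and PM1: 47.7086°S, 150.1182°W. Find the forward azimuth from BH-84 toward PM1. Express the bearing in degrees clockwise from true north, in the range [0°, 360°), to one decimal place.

326.8°

Δλ = -6.5890°
y = sin Δλ · cos φ₂ = -0.077213
x = cos φ₁ sin φ₂ − sin φ₁ cos φ₂ cos Δλ = 0.118081
θ = atan2(y, x) = -33.1807° → 326.8193° (mod 360°)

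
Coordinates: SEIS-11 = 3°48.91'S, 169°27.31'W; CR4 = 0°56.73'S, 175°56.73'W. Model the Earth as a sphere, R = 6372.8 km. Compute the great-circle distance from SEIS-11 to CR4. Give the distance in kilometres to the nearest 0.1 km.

788.7 km

SEIS-11: φ = -3.81517°, λ = -169.45517°
CR4: φ = -0.94550°, λ = -175.94550°
Δφ = 2.8697°,  Δλ = -6.4903°
a = sin²(Δφ/2) + cos φ₁ cos φ₂ sin²(Δλ/2) = 0.003824
c = 2·arcsin(√a) = 0.123756 rad = 7.0907°
d = R·c = 6372.8 × 0.123756 = 788.7 km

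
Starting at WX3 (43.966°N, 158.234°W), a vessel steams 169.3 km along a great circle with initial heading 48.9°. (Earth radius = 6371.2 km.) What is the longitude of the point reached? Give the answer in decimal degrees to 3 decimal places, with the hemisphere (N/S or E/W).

156.613°W

δ = d/R = 169.3/6371.2 = 0.026573 rad
φ₂ = arcsin(sin φ₁ cos δ + cos φ₁ sin δ cos θ)
   = arcsin(0.69423·0.99965 + 0.71975·0.02657·0.65738) = 44.95552°
λ₂ = λ₁ + atan2(sin θ sin δ cos φ₁, cos δ − sin φ₁ sin φ₂) = -156.61270°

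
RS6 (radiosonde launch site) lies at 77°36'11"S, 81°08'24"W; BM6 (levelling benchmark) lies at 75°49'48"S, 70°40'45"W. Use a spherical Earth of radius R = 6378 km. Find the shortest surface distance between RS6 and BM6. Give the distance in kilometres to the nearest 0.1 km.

RS6: φ = -77.60306°, λ = -81.14000°
BM6: φ = -75.83000°, λ = -70.67917°
Δφ = 1.7731°,  Δλ = 10.4608°
a = sin²(Δφ/2) + cos φ₁ cos φ₂ sin²(Δλ/2) = 0.000676
c = 2·arcsin(√a) = 0.052011 rad = 2.9800°
d = R·c = 6378 × 0.052011 = 331.7 km

331.7 km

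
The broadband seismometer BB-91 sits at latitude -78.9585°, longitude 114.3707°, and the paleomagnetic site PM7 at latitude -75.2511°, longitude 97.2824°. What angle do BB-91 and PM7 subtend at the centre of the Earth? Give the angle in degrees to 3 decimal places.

Δφ = 3.7074°,  Δλ = -17.0883°
a = sin²(Δφ/2) + cos φ₁ cos φ₂ sin²(Δλ/2) = 0.002123
c = 2·arcsin(√a) = 0.092176 rad = 5.2813°

5.281°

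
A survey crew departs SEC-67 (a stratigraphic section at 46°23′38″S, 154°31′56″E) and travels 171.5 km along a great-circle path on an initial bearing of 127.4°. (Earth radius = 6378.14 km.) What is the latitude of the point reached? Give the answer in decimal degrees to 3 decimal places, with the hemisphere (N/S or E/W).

47.316°S

SEC-67: φ = -46.39389°, λ = +154.53222°
δ = d/R = 171.5/6378.14 = 0.026889 rad
φ₂ = arcsin(sin φ₁ cos δ + cos φ₁ sin δ cos θ)
   = arcsin(-0.72410·0.99964 + 0.68970·0.02689·-0.60738) = -47.31558°
λ₂ = λ₁ + atan2(sin θ sin δ cos φ₁, cos δ − sin φ₁ sin φ₂) = 156.33755°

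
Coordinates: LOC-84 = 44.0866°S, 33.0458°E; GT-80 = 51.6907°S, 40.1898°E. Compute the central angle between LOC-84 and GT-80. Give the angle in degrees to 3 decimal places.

Δφ = -7.6041°,  Δλ = 7.1440°
a = sin²(Δφ/2) + cos φ₁ cos φ₂ sin²(Δλ/2) = 0.006125
c = 2·arcsin(√a) = 0.156689 rad = 8.9776°

8.978°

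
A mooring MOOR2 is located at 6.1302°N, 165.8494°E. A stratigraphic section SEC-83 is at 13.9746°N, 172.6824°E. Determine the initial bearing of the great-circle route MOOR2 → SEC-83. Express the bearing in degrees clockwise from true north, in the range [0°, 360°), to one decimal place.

40.1°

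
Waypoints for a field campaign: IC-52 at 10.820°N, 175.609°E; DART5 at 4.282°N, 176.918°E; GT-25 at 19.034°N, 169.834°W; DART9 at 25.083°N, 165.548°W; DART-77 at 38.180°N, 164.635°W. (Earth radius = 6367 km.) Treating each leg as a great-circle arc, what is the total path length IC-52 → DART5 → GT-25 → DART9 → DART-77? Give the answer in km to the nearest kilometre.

5183 km

IC-52→DART5: c = 0.116333 rad, d = 740.69 km
DART5→GT-25: c = 0.342406 rad, d = 2180.10 km
GT-25→DART9: c = 0.126276 rad, d = 804.00 km
DART9→DART-77: c = 0.228984 rad, d = 1457.94 km
Total = 740.69 + 2180.10 + 804.00 + 1457.94 = 5182.73 km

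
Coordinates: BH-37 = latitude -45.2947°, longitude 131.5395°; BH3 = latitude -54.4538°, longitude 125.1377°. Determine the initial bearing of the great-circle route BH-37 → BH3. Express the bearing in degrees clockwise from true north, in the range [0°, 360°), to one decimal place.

201.8°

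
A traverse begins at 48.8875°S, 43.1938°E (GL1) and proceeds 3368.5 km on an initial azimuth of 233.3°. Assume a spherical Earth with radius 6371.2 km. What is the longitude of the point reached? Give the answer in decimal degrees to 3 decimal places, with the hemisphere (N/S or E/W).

δ = d/R = 3368.5/6371.2 = 0.528707 rad
φ₂ = arcsin(sin φ₁ cos δ + cos φ₁ sin δ cos θ)
   = arcsin(-0.75342·0.86346 + 0.65754·0.50442·-0.59763) = -58.07759°
λ₂ = λ₁ + atan2(sin θ sin δ cos φ₁, cos δ − sin φ₁ sin φ₂) = -6.69980°

6.700°W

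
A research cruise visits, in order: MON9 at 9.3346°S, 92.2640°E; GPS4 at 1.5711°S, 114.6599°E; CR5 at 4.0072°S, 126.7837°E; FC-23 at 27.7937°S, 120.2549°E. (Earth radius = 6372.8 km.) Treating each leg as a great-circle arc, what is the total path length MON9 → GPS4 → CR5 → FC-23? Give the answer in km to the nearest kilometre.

6732 km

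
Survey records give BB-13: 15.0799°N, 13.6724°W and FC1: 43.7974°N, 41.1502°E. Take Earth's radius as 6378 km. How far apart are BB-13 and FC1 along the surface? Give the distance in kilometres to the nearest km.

6060 km

Δφ = 28.7175°,  Δλ = 54.8226°
a = sin²(Δφ/2) + cos φ₁ cos φ₂ sin²(Δλ/2) = 0.209212
c = 2·arcsin(√a) = 0.950133 rad = 54.4386°
d = R·c = 6378 × 0.950133 = 6059.9 km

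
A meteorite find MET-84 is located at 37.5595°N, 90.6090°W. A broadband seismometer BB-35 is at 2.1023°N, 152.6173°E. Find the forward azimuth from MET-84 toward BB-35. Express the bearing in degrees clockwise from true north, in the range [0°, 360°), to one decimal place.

288.8°

Δλ = -116.7737°
y = sin Δλ · cos φ₂ = -0.892192
x = cos φ₁ sin φ₂ − sin φ₁ cos φ₂ cos Δλ = 0.303494
θ = atan2(y, x) = -71.2134° → 288.7866° (mod 360°)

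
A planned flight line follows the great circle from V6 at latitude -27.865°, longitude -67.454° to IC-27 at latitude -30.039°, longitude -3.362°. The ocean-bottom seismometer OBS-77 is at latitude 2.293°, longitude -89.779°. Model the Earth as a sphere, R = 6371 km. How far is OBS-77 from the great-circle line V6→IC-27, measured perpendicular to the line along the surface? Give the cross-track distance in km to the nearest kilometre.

δ₁₃ = central angle V6→OBS-77 = 0.646111 rad  (haversine)
θ₁₃ = bearing V6→OBS-77 = 320.920°,  θ₁₂ = bearing V6→IC-27 = 108.845°
dₓₜ = R·arcsin(sin δ₁₃ · sin(θ₁₃ − θ₁₂)) = 6371·arcsin(0.60209·sin(212.076°)) = -2073.415 km
|dₓₜ| = 2073.415 km

2073 km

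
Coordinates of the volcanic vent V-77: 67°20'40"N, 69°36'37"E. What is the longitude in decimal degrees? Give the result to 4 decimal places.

69.6103°E

69° + 36′/60 + 37″/3600 = 69 + 0.60000 + 0.01028 = 69.6103°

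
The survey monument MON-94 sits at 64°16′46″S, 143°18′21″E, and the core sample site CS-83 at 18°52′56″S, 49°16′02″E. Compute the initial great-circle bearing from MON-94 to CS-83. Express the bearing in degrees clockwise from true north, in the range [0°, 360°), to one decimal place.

MON-94: φ = -64.27944°, λ = +143.30583°
CS-83: φ = -18.88222°, λ = +49.26722°
Δλ = -94.0386°
y = sin Δλ · cos φ₂ = -0.943836
x = cos φ₁ sin φ₂ − sin φ₁ cos φ₂ cos Δλ = -0.200483
θ = atan2(y, x) = -101.9921° → 258.0079° (mod 360°)

258.0°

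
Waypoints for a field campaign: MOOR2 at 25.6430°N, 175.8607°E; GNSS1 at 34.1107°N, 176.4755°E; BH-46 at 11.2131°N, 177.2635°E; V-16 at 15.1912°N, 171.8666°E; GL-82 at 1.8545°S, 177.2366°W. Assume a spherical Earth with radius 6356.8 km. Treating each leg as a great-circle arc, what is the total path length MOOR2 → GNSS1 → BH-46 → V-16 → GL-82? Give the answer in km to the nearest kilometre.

6452 km

MOOR2→GNSS1: c = 0.148081 rad, d = 941.32 km
GNSS1→BH-46: c = 0.399836 rad, d = 2541.68 km
BH-46→V-16: c = 0.115005 rad, d = 731.06 km
V-16→GL-82: c = 0.352016 rad, d = 2237.69 km
Total = 941.32 + 2541.68 + 731.06 + 2237.69 = 6451.75 km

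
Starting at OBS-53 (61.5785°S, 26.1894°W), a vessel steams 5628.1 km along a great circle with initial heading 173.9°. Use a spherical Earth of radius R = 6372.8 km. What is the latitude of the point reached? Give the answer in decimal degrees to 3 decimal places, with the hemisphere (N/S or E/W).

67.507°S

δ = d/R = 5628.1/6372.8 = 0.883144 rad
φ₂ = arcsin(sin φ₁ cos δ + cos φ₁ sin δ cos θ)
   = arcsin(-0.87947·0.63472 + 0.47595·0.77274·-0.99434) = -67.50712°
λ₂ = λ₁ + atan2(sin θ sin δ cos φ₁, cos δ − sin φ₁ sin φ₂) = 141.41623°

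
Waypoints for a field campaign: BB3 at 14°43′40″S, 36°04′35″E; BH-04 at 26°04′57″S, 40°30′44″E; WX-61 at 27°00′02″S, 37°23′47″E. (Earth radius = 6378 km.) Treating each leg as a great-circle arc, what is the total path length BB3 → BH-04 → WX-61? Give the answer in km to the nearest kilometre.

1672 km

BB3: φ = -14.72778°, λ = +36.07639°
BH-04: φ = -26.08250°, λ = +40.51222°
WX-61: φ = -27.00056°, λ = +37.39639°
BB3→BH-04: c = 0.210985 rad, d = 1345.66 km
BH-04→WX-61: c = 0.051219 rad, d = 326.67 km
Total = 1345.66 + 326.67 = 1672.34 km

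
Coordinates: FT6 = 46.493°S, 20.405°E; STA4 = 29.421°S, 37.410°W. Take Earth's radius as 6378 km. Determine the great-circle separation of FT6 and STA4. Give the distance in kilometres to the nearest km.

5287 km

Δφ = 17.0720°,  Δλ = -57.8150°
a = sin²(Δφ/2) + cos φ₁ cos φ₂ sin²(Δλ/2) = 0.162155
c = 2·arcsin(√a) = 0.828897 rad = 47.4923°
d = R·c = 6378 × 0.828897 = 5286.7 km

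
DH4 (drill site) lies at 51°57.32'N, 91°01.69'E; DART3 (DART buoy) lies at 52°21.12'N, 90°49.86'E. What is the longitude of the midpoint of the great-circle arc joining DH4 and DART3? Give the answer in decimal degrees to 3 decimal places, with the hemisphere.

90.930°E

DH4: φ = +51.95533°, λ = +91.02817°
DART3: φ = +52.35200°, λ = +90.83100°
Bx = cos φ₂ cos Δλ = 0.610805,  By = cos φ₂ sin Δλ = -0.002102
φₘ = atan2(sin φ₁ + sin φ₂, √((cos φ₁ + Bx)² + By²)) = 52.15371°
λₘ = λ₁ + atan2(By, cos φ₁ + Bx) = 90.93002°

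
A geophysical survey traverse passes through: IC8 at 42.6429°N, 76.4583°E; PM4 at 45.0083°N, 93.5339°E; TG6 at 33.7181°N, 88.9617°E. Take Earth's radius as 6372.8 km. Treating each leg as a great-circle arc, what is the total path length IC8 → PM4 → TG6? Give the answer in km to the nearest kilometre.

2708 km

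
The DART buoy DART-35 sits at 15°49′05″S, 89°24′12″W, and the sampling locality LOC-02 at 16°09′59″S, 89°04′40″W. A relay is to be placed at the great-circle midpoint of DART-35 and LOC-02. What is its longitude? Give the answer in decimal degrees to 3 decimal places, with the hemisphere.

DART-35: φ = -15.81806°, λ = -89.40333°
LOC-02: φ = -16.16639°, λ = -89.07778°
Bx = cos φ₂ cos Δλ = 0.960442,  By = cos φ₂ sin Δλ = 0.005457
φₘ = atan2(sin φ₁ + sin φ₂, √((cos φ₁ + Bx)² + By²)) = -15.99228°
λₘ = λ₁ + atan2(By, cos φ₁ + Bx) = -89.24070°

89.241°W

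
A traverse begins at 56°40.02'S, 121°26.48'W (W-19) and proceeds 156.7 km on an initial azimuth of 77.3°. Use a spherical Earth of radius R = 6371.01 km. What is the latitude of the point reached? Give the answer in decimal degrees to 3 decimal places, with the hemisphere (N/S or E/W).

56.332°S

W-19: φ = -56.66700°, λ = -121.44133°
δ = d/R = 156.7/6371.01 = 0.024596 rad
φ₂ = arcsin(sin φ₁ cos δ + cos φ₁ sin δ cos θ)
   = arcsin(-0.83549·0.99970 + 0.54950·0.02459·0.21985) = -56.33235°
λ₂ = λ₁ + atan2(sin θ sin δ cos φ₁, cos δ − sin φ₁ sin φ₂) = -118.96097°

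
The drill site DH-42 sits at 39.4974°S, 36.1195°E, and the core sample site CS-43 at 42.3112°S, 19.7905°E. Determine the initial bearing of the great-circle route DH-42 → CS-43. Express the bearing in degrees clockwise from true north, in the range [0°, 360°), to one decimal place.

251.9°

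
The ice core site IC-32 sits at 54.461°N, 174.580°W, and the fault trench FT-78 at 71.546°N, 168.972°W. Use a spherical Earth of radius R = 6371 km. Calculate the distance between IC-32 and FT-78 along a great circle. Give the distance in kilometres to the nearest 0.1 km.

1918.8 km

Δφ = 17.0850°,  Δλ = 5.6080°
a = sin²(Δφ/2) + cos φ₁ cos φ₂ sin²(Δλ/2) = 0.022505
c = 2·arcsin(√a) = 0.301173 rad = 17.2559°
d = R·c = 6371 × 0.301173 = 1918.8 km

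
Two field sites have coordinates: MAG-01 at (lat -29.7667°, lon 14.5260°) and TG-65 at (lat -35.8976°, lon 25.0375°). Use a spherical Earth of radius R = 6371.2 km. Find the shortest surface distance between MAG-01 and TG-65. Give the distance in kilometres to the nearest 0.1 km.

Δφ = -6.1309°,  Δλ = 10.5115°
a = sin²(Δφ/2) + cos φ₁ cos φ₂ sin²(Δλ/2) = 0.008760
c = 2·arcsin(√a) = 0.187465 rad = 10.7409°
d = R·c = 6371.2 × 0.187465 = 1194.4 km

1194.4 km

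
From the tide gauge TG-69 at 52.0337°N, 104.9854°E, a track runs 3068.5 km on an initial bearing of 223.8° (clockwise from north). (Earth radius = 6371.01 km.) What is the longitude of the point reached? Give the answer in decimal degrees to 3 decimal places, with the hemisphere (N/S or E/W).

δ = d/R = 3068.5/6371.01 = 0.481635 rad
φ₂ = arcsin(sin φ₁ cos δ + cos φ₁ sin δ cos θ)
   = arcsin(0.78837·0.88624 + 0.61520·0.46323·-0.72176) = 29.53804°
λ₂ = λ₁ + atan2(sin θ sin δ cos φ₁, cos δ − sin φ₁ sin φ₂) = 83.36120°

83.361°E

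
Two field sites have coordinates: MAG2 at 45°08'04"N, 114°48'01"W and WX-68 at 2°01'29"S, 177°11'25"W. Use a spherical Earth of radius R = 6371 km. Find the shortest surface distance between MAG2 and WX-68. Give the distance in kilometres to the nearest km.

8055 km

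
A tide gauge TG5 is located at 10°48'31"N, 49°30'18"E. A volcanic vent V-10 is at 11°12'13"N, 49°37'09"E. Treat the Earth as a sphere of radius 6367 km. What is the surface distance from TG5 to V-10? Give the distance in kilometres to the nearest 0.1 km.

TG5: φ = +10.80861°, λ = +49.50500°
V-10: φ = +11.20361°, λ = +49.61917°
Δφ = 0.3950°,  Δλ = 0.1142°
a = sin²(Δφ/2) + cos φ₁ cos φ₂ sin²(Δλ/2) = 0.000013
c = 2·arcsin(√a) = 0.007166 rad = 0.4106°
d = R·c = 6367 × 0.007166 = 45.6 km

45.6 km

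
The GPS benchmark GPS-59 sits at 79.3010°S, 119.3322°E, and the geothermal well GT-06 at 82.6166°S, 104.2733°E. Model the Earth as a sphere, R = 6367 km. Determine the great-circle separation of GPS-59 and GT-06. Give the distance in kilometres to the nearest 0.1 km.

449.7 km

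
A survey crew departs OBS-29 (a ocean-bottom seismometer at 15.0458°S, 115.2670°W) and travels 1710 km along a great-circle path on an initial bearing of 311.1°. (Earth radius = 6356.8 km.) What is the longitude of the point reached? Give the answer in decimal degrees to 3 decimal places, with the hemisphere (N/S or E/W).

δ = d/R = 1710/6356.8 = 0.269003 rad
φ₂ = arcsin(sin φ₁ cos δ + cos φ₁ sin δ cos θ)
   = arcsin(-0.25959·0.96404 + 0.96572·0.26577·0.65738) = -4.67672°
λ₂ = λ₁ + atan2(sin θ sin δ cos φ₁, cos δ − sin φ₁ sin φ₂) = -126.85917°

126.859°W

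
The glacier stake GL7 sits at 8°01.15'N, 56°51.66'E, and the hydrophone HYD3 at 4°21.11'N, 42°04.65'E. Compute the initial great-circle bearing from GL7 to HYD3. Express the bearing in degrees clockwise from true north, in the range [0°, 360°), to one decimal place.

256.9°

GL7: φ = +8.01917°, λ = +56.86100°
HYD3: φ = +4.35183°, λ = +42.07750°
Δλ = -14.7835°
y = sin Δλ · cos φ₂ = -0.254432
x = cos φ₁ sin φ₂ − sin φ₁ cos φ₂ cos Δλ = -0.059359
θ = atan2(y, x) = -103.1322° → 256.8678° (mod 360°)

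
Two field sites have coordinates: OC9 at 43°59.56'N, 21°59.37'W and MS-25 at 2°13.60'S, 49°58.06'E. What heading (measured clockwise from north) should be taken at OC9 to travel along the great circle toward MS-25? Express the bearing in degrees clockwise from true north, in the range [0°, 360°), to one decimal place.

104.3°

OC9: φ = +43.99267°, λ = -21.98950°
MS-25: φ = -2.22667°, λ = +49.96767°
Δλ = 71.9572°
y = sin Δλ · cos φ₂ = 0.950107
x = cos φ₁ sin φ₂ − sin φ₁ cos φ₂ cos Δλ = -0.242916
θ = atan2(y, x) = 104.3417° → 104.3417° (mod 360°)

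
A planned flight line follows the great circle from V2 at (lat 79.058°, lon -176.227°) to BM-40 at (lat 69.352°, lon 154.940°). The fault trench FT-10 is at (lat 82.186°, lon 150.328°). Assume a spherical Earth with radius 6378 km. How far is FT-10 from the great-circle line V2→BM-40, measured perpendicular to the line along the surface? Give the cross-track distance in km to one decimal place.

δ₁₃ = central angle V2→FT-10 = 0.107412 rad  (haversine)
θ₁₃ = bearing V2→FT-10 = 315.657°,  θ₁₂ = bearing V2→BM-40 = 233.536°
dₓₜ = R·arcsin(sin δ₁₃ · sin(θ₁₃ − θ₁₂)) = 6378·arcsin(0.10721·sin(82.122°)) = 678.581 km
|dₓₜ| = 678.581 km

678.6 km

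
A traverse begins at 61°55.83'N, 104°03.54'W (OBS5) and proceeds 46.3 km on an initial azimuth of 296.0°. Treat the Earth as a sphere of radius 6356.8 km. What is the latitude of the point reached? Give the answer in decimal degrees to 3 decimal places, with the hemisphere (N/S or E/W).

62.111°N

OBS5: φ = +61.93050°, λ = -104.05900°
δ = d/R = 46.3/6356.8 = 0.007284 rad
φ₂ = arcsin(sin φ₁ cos δ + cos φ₁ sin δ cos θ)
   = arcsin(0.88238·0.99997 + 0.47054·0.00728·0.43837) = 62.11112°
λ₂ = λ₁ + atan2(sin θ sin δ cos φ₁, cos δ − sin φ₁ sin φ₂) = -104.86089°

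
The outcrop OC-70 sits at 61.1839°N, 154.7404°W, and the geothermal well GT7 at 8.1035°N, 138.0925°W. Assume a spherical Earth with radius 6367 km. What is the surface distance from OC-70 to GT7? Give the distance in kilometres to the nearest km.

Δφ = -53.0804°,  Δλ = 16.6479°
a = sin²(Δφ/2) + cos φ₁ cos φ₂ sin²(Δλ/2) = 0.209654
c = 2·arcsin(√a) = 0.951218 rad = 54.5008°
d = R·c = 6367 × 0.951218 = 6056.4 km

6056 km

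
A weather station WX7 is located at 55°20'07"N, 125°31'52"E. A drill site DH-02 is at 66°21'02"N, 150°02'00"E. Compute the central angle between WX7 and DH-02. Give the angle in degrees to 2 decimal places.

WX7: φ = +55.33528°, λ = +125.53111°
DH-02: φ = +66.35056°, λ = +150.03333°
Δφ = 11.0153°,  Δλ = 24.5022°
a = sin²(Δφ/2) + cos φ₁ cos φ₂ sin²(Δλ/2) = 0.019485
c = 2·arcsin(√a) = 0.280094 rad = 16.0482°

16.05°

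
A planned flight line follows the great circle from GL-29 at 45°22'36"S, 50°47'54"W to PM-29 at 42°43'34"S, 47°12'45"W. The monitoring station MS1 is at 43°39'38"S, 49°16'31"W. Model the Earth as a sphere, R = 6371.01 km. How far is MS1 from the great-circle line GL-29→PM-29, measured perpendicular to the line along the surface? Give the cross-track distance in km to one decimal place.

49.2 km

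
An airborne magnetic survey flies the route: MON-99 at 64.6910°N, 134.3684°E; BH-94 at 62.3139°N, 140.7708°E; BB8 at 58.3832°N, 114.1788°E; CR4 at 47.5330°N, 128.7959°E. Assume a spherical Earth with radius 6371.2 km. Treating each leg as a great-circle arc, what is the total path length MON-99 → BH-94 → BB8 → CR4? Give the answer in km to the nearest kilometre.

MON-99→BH-94: c = 0.064808 rad, d = 412.91 km
BH-94→BB8: c = 0.237702 rad, d = 1514.45 km
BB8→CR4: c = 0.242807 rad, d = 1546.97 km
Total = 412.91 + 1514.45 + 1546.97 = 3474.33 km

3474 km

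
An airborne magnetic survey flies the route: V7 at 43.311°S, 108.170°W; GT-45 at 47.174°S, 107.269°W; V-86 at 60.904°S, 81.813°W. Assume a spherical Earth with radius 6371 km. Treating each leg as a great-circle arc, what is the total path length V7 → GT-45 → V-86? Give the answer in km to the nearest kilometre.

2666 km

V7→GT-45: c = 0.068324 rad, d = 435.29 km
GT-45→V-86: c = 0.350116 rad, d = 2230.59 km
Total = 435.29 + 2230.59 = 2665.88 km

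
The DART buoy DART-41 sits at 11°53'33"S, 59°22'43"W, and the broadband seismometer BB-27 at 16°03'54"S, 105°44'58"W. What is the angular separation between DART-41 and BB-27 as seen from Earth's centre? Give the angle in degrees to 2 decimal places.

45.10°

DART-41: φ = -11.89250°, λ = -59.37861°
BB-27: φ = -16.06500°, λ = -105.74944°
Δφ = -4.1725°,  Δλ = -46.3708°
a = sin²(Δφ/2) + cos φ₁ cos φ₂ sin²(Δλ/2) = 0.147081
c = 2·arcsin(√a) = 0.787190 rad = 45.1027°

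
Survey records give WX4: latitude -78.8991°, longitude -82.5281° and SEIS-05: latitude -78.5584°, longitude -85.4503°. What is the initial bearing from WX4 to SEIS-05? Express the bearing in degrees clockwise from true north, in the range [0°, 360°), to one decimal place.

Δλ = -2.9222°
y = sin Δλ · cos φ₂ = -0.010113
x = cos φ₁ sin φ₂ − sin φ₁ cos φ₂ cos Δλ = 0.005693
θ = atan2(y, x) = -60.6220° → 299.3780° (mod 360°)

299.4°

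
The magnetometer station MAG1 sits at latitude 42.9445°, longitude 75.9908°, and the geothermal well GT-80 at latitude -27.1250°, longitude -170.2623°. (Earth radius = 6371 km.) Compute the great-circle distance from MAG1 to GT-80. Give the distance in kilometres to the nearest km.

Δφ = -70.0695°,  Δλ = 113.7469°
a = sin²(Δφ/2) + cos φ₁ cos φ₂ sin²(Δλ/2) = 0.786490
c = 2·arcsin(√a) = 2.180935 rad = 124.9584°
d = R·c = 6371 × 2.180935 = 13894.7 km

13895 km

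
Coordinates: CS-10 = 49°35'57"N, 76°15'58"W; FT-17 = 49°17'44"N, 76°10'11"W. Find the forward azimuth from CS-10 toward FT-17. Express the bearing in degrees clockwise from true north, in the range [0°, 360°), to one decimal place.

168.3°

CS-10: φ = +49.59917°, λ = -76.26611°
FT-17: φ = +49.29556°, λ = -76.16972°
Δλ = 0.0964°
y = sin Δλ · cos φ₂ = 0.001097
x = cos φ₁ sin φ₂ − sin φ₁ cos φ₂ cos Δλ = -0.005298
θ = atan2(y, x) = 168.3010° → 168.3010° (mod 360°)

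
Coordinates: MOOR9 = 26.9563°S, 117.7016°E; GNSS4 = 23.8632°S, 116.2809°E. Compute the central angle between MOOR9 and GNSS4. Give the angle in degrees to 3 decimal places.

3.349°

Δφ = 3.0931°,  Δλ = -1.4207°
a = sin²(Δφ/2) + cos φ₁ cos φ₂ sin²(Δλ/2) = 0.000854
c = 2·arcsin(√a) = 0.058445 rad = 3.3486°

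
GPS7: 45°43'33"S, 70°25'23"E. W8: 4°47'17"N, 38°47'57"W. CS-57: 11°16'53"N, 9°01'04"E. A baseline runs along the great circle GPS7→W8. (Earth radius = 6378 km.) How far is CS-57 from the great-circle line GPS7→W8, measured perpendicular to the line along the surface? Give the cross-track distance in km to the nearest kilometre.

GPS7: φ = -45.72583°, λ = +70.42306°
W8: φ = +4.78806°, λ = -38.79917°
CS-57: φ = +11.28139°, λ = +9.01778°
δ₁₃ = central angle GPS7→CS-57 = 1.382090 rad  (haversine)
θ₁₃ = bearing GPS7→CS-57 = 298.762°,  θ₁₂ = bearing GPS7→W8 = 259.368°
dₓₜ = R·arcsin(sin δ₁₃ · sin(θ₁₃ − θ₁₂)) = 6378·arcsin(0.98225·sin(39.394°)) = 4292.827 km
|dₓₜ| = 4292.827 km

4293 km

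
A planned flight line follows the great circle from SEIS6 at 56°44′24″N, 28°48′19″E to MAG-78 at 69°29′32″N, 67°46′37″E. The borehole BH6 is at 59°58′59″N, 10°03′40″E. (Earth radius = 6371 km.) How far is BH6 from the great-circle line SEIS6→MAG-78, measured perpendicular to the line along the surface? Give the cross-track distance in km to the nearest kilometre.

SEIS6: φ = +56.74000°, λ = +28.80528°
MAG-78: φ = +69.49222°, λ = +67.77694°
BH6: φ = +59.98306°, λ = +10.06111°
δ₁₃ = central angle SEIS6→BH6 = 0.179980 rad  (haversine)
θ₁₃ = bearing SEIS6→BH6 = 296.102°,  θ₁₂ = bearing SEIS6→MAG-78 = 37.618°
dₓₜ = R·arcsin(sin δ₁₃ · sin(θ₁₃ − θ₁₂)) = 6371·arcsin(0.17901·sin(258.483°)) = -1123.323 km
|dₓₜ| = 1123.323 km

1123 km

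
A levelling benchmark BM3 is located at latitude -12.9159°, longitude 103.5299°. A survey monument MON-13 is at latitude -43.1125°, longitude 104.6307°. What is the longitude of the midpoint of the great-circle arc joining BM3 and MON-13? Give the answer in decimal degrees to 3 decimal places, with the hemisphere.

Bx = cos φ₂ cos Δλ = 0.729878,  By = cos φ₂ sin Δλ = 0.014025
φₘ = atan2(sin φ₁ + sin φ₂, √((cos φ₁ + Bx)² + By²)) = -28.01527°
λₘ = λ₁ + atan2(By, cos φ₁ + Bx) = 104.00130°

104.001°E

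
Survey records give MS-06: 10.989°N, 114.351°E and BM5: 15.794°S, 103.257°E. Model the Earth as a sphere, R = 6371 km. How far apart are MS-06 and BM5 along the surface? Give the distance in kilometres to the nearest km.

Δφ = -26.7830°,  Δλ = -11.0940°
a = sin²(Δφ/2) + cos φ₁ cos φ₂ sin²(Δλ/2) = 0.062466
c = 2·arcsin(√a) = 0.505221 rad = 28.9470°
d = R·c = 6371 × 0.505221 = 3218.8 km

3219 km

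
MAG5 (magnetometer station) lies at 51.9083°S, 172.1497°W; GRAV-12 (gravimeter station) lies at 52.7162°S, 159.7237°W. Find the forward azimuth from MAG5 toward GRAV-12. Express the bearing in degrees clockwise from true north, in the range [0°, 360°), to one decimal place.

Δλ = 12.4260°
y = sin Δλ · cos φ₂ = 0.130347
x = cos φ₁ sin φ₂ − sin φ₁ cos φ₂ cos Δλ = -0.025268
θ = atan2(y, x) = 100.9708° → 100.9708° (mod 360°)

101.0°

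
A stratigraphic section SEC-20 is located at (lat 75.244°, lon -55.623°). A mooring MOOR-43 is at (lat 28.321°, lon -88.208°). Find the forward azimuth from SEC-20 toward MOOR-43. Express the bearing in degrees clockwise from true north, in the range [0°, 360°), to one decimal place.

Δλ = -32.5850°
y = sin Δλ · cos φ₂ = -0.474088
x = cos φ₁ sin φ₂ − sin φ₁ cos φ₂ cos Δλ = -0.596441
θ = atan2(y, x) = -141.5202° → 218.4798° (mod 360°)

218.5°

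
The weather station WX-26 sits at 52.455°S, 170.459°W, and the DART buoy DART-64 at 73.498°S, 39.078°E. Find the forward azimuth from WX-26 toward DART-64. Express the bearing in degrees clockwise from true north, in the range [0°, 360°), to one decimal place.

190.2°

Δλ = -150.4630°
y = sin Δλ · cos φ₂ = -0.140032
x = cos φ₁ sin φ₂ − sin φ₁ cos φ₂ cos Δλ = -0.780229
θ = atan2(y, x) = -169.8251° → 190.1749° (mod 360°)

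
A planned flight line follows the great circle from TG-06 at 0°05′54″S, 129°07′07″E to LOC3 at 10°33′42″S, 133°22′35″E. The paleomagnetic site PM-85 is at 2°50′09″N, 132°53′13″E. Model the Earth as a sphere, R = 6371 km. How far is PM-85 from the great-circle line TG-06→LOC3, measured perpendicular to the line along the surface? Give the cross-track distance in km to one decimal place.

510.2 km

TG-06: φ = -0.09833°, λ = +129.11861°
LOC3: φ = -10.56167°, λ = +133.37639°
PM-85: φ = +2.83583°, λ = +132.88694°
δ₁₃ = central angle TG-06→PM-85 = 0.083336 rad  (haversine)
θ₁₃ = bearing TG-06→PM-85 = 52.054°,  θ₁₂ = bearing TG-06→LOC3 = 158.106°
dₓₜ = R·arcsin(sin δ₁₃ · sin(θ₁₃ − θ₁₂)) = 6371·arcsin(0.08324·sin(-106.051°)) = -510.187 km
|dₓₜ| = 510.187 km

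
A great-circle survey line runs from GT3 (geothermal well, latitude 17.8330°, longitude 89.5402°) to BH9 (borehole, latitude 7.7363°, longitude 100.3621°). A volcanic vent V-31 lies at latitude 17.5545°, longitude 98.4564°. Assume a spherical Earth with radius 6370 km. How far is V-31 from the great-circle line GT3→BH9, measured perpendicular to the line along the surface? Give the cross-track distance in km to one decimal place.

629.5 km

δ₁₃ = central angle GT3→V-31 = 0.148321 rad  (haversine)
θ₁₃ = bearing GT3→V-31 = 90.517°,  θ₁₂ = bearing GT3→BH9 = 132.405°
dₓₜ = R·arcsin(sin δ₁₃ · sin(θ₁₃ − θ₁₂)) = 6370·arcsin(0.14778·sin(-41.888°)) = -629.540 km
|dₓₜ| = 629.540 km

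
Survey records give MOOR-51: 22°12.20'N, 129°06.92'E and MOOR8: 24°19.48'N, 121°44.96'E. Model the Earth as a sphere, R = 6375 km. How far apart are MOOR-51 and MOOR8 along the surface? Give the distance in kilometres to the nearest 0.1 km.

788.9 km

MOOR-51: φ = +22.20333°, λ = +129.11533°
MOOR8: φ = +24.32467°, λ = +121.74933°
Δφ = 2.1213°,  Δλ = -7.3660°
a = sin²(Δφ/2) + cos φ₁ cos φ₂ sin²(Δλ/2) = 0.003824
c = 2·arcsin(√a) = 0.123753 rad = 7.0905°
d = R·c = 6375 × 0.123753 = 788.9 km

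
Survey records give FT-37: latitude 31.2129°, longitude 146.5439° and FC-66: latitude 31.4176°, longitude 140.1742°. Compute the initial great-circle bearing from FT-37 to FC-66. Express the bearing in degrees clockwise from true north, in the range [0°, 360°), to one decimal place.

Δλ = -6.3697°
y = sin Δλ · cos φ₂ = -0.094678
x = cos φ₁ sin φ₂ − sin φ₁ cos φ₂ cos Δλ = 0.006303
θ = atan2(y, x) = -86.1914° → 273.8086° (mod 360°)

273.8°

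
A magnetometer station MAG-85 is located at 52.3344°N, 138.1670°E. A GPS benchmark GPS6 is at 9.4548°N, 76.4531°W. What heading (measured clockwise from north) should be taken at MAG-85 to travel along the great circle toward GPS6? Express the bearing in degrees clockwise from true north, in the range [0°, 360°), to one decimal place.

37.0°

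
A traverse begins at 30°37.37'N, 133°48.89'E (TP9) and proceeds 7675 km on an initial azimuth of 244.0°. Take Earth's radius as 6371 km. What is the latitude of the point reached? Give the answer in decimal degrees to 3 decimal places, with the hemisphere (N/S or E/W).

TP9: φ = +30.62283°, λ = +133.81483°
δ = d/R = 7675/6371 = 1.204677 rad
φ₂ = arcsin(sin φ₁ cos δ + cos φ₁ sin δ cos θ)
   = arcsin(0.50938·0.35799 + 0.86054·0.93372·-0.43837) = -9.78067°
λ₂ = λ₁ + atan2(sin θ sin δ cos φ₁, cos δ − sin φ₁ sin φ₂) = 75.42836°

9.781°S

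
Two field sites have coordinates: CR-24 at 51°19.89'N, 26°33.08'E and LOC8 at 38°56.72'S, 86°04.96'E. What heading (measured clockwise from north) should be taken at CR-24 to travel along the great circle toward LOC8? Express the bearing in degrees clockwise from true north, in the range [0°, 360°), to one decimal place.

CR-24: φ = +51.33150°, λ = +26.55133°
LOC8: φ = -38.94533°, λ = +86.08267°
Δλ = 59.5313°
y = sin Δλ · cos φ₂ = 0.670344
x = cos φ₁ sin φ₂ − sin φ₁ cos φ₂ cos Δλ = -0.700658
θ = atan2(y, x) = 136.2666° → 136.2666° (mod 360°)

136.3°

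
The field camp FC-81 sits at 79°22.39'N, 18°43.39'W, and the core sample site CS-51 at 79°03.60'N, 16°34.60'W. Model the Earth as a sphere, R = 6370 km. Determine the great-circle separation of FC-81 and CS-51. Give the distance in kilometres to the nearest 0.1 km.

56.6 km

FC-81: φ = +79.37317°, λ = -18.72317°
CS-51: φ = +79.06000°, λ = -16.57667°
Δφ = -0.3132°,  Δλ = 2.1465°
a = sin²(Δφ/2) + cos φ₁ cos φ₂ sin²(Δλ/2) = 0.000020
c = 2·arcsin(√a) = 0.008888 rad = 0.5092°
d = R·c = 6370 × 0.008888 = 56.6 km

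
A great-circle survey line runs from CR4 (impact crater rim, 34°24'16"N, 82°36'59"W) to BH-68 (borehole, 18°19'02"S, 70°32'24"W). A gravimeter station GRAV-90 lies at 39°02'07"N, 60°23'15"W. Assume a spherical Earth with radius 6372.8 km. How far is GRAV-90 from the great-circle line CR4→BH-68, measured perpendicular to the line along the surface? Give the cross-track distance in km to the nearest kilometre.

CR4: φ = +34.40444°, λ = -82.61639°
BH-68: φ = -18.31722°, λ = -70.54000°
GRAV-90: φ = +39.03528°, λ = -60.38750°
δ₁₃ = central angle CR4→GRAV-90 = 0.320413 rad  (haversine)
θ₁₃ = bearing CR4→GRAV-90 = 68.906°,  θ₁₂ = bearing CR4→BH-68 = 165.781°
dₓₜ = R·arcsin(sin δ₁₃ · sin(θ₁₃ − θ₁₂)) = 6372.8·arcsin(0.31496·sin(-96.875°)) = -2026.728 km
|dₓₜ| = 2026.728 km

2027 km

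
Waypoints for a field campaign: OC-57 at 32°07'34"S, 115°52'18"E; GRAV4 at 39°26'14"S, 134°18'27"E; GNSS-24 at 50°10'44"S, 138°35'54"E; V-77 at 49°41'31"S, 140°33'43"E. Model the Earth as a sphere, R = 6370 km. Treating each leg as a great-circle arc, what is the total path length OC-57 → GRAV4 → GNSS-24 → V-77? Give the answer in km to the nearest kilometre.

OC-57: φ = -32.12611°, λ = +115.87167°
GRAV4: φ = -39.43722°, λ = +134.30750°
GNSS-24: φ = -50.17889°, λ = +138.59833°
V-77: φ = -49.69194°, λ = +140.56194°
OC-57→GRAV4: c = 0.289796 rad, d = 1846.00 km
GRAV4→GNSS-24: c = 0.194775 rad, d = 1240.72 km
GNSS-24→V-77: c = 0.023639 rad, d = 150.58 km
Total = 1846.00 + 1240.72 + 150.58 = 3237.29 km

3237 km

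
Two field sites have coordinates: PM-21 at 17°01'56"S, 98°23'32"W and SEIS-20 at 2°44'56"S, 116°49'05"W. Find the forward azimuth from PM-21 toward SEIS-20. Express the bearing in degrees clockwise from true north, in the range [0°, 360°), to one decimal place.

PM-21: φ = -17.03222°, λ = -98.39222°
SEIS-20: φ = -2.74889°, λ = -116.81806°
Δλ = -18.4258°
y = sin Δλ · cos φ₂ = -0.315713
x = cos φ₁ sin φ₂ − sin φ₁ cos φ₂ cos Δλ = 0.231718
θ = atan2(y, x) = -53.7232° → 306.2768° (mod 360°)

306.3°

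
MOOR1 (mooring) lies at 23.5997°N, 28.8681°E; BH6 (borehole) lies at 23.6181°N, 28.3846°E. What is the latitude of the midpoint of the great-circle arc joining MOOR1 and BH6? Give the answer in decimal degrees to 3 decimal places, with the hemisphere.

Bx = cos φ₂ cos Δλ = 0.916204,  By = cos φ₂ sin Δλ = -0.007732
φₘ = atan2(sin φ₁ + sin φ₂, √((cos φ₁ + Bx)² + By²)) = 23.60909°
λₘ = λ₁ + atan2(By, cos φ₁ + Bx) = 28.62637°

23.609°N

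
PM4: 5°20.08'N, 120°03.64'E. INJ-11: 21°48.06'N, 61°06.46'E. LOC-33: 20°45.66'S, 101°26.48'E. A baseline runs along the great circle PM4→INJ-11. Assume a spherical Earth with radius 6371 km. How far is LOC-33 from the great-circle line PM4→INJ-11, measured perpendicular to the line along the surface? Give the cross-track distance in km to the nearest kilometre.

PM4: φ = +5.33467°, λ = +120.06067°
INJ-11: φ = +21.80100°, λ = +61.10767°
LOC-33: φ = -20.76100°, λ = +101.44133°
δ₁₃ = central angle PM4→LOC-33 = 0.556078 rad  (haversine)
θ₁₃ = bearing PM4→LOC-33 = 214.443°,  θ₁₂ = bearing PM4→INJ-11 = 292.239°
dₓₜ = R·arcsin(sin δ₁₃ · sin(θ₁₃ − θ₁₂)) = 6371·arcsin(0.52786·sin(-77.796°)) = -3453.676 km
|dₓₜ| = 3453.676 km

3454 km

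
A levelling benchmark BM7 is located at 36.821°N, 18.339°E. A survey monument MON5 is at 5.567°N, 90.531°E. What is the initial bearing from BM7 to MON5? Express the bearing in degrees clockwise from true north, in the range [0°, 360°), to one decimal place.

96.3°

Δλ = 72.1920°
y = sin Δλ · cos φ₂ = 0.947596
x = cos φ₁ sin φ₂ − sin φ₁ cos φ₂ cos Δλ = -0.104766
θ = atan2(y, x) = 96.3090° → 96.3090° (mod 360°)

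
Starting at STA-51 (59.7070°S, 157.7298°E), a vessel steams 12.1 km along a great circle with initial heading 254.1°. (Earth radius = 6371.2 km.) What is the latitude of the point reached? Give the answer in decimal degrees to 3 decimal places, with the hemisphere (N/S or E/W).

59.737°S

δ = d/R = 12.1/6371.2 = 0.001899 rad
φ₂ = arcsin(sin φ₁ cos δ + cos φ₁ sin δ cos θ)
   = arcsin(-0.86346·1.00000 + 0.50442·0.00190·-0.27396) = -59.73665°
λ₂ = λ₁ + atan2(sin θ sin δ cos φ₁, cos δ − sin φ₁ sin φ₂) = 157.52215°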